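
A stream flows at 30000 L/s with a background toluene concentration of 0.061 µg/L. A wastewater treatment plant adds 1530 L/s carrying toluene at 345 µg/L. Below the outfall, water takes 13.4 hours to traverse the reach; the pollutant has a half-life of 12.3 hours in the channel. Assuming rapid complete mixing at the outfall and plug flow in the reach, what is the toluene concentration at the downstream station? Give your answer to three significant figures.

Mass balance: C = (30000·0.06100 + 1530·345.0) / 31530 = 529700/31530 = 16.80 µg/L.
Half-life 12.3 h → k = ln 2 / 12.3 = 0.05635 h⁻¹ = 1.352 d⁻¹.
Decay over the reach: 16.80·exp(−kt) = 16.80·0.4699 = 7.895 µg/L.

7.89 µg/L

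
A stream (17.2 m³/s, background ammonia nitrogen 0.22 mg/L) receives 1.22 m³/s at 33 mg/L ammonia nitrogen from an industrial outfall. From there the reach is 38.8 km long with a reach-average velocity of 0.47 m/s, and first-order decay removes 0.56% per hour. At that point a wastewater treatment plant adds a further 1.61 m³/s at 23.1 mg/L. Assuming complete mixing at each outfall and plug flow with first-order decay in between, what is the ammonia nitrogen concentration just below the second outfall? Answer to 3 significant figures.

3.79 mg/L

Mass balance: C = (17.20·0.2200 + 1.220·33.00) / 18.42 = 44.04/18.42 = 2.391 mg/L; combined flow 18.42 m³/s.
Travel time t = 38.8·1000 / 0.47 = 82550 s = 22.93 h.
0.56%/h lost → k = −ln(1 − 0.0056) = 0.005616 h⁻¹.
First-order decay: C = 2.391·exp(−k·t) = 2.391·0.8792 = 2.102 mg/L.
Second outfall: C = (18.42·2.102 + 1.610·23.10)/20.03 = 3.790 mg/L.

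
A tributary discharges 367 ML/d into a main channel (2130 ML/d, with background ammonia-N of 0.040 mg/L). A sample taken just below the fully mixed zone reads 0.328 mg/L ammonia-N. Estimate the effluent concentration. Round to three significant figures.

Mass balance: 2130·0.04000 + 367.0·Cₑ = 2497·0.3280
→ Cₑ = (2497·0.3280 − 2130·0.04000) / 367.0 = 1.999 mg/L.

2.00 mg/L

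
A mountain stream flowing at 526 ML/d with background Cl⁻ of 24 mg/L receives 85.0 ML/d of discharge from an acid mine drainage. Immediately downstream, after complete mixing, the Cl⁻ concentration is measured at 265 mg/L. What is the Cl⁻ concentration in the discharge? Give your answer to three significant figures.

1760 mg/L

Mass balance: 526.0·24.00 + 85.00·Cₑ = 611.0·265.0
→ Cₑ = (611.0·265.0 − 526.0·24.00) / 85.00 = 1756 mg/L.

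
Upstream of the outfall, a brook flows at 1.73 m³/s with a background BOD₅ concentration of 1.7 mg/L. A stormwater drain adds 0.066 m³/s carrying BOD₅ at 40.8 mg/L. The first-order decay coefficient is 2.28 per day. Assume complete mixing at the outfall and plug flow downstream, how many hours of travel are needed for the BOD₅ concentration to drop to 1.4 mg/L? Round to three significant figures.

After mixing, C = (1.730·1.700 + 0.06600·40.80) / 1.796 = 5.634/1.796 = 3.137 mg/L.
3.137·exp(−k·t) = 1.4 → t = ln(3.137/1.4)/k = 30570 s = 8.492 h.

8.49 h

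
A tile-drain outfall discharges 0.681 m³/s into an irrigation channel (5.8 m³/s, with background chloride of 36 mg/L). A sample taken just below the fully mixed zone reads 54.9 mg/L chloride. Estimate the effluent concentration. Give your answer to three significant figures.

216 mg/L

Mass balance: 5.800·36.00 + 0.6810·Cₑ = 6.481·54.90
→ Cₑ = (6.481·54.90 − 5.800·36.00) / 0.6810 = 215.9 mg/L.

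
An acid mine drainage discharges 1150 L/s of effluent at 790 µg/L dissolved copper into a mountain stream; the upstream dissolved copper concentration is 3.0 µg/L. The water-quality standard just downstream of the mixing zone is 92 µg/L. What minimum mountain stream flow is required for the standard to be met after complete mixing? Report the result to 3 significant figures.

Set C_mix = 92: (Q·3.000 + 1150·790.0) / (Q + 1150) = 92
→ Q = 1150·(790.0 − 92)/(92 − 3.000) = 9019 L/s.

9020 L/s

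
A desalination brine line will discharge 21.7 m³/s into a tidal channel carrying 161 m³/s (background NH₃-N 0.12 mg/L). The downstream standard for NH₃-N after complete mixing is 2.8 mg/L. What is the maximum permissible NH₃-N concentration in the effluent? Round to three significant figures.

22.7 mg/L

At the limit, (Qr·Cr + Qe·Cₑ)/(Qr + Qe) = 2.8:
Cₑ = (182.7·2.8 − 161.0·0.1200) / 21.70 = 22.68 mg/L.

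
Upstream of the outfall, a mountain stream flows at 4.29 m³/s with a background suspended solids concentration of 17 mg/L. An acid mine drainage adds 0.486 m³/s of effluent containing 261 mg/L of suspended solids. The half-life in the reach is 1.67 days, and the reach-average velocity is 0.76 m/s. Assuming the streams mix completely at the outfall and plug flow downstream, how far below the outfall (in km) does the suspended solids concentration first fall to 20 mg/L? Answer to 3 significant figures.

117 km

After mixing, C = (4.290·17.00 + 0.4860·261.0) / 4.776 = 199.8/4.776 = 41.83 mg/L.
Half-life 1.67 d → k = ln 2 / 1.67 = 0.4151 d⁻¹.
Set 41.83·exp(−k·t) = 20 → t = ln(41.83/20)/k = 153600 s = 42.67 h.
Distance = v·t = 0.76·153600 = 116700 m = 116.7 km.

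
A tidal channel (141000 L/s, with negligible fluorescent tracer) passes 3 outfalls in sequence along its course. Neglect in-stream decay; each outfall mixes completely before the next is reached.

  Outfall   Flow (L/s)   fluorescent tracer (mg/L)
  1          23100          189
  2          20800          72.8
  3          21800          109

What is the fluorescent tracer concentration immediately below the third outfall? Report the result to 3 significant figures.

39.9 mg/L

Below outfall 1: Q → 164100 L/s, C = (141000·0 + 23100·189.0)/164100 = 26.61 mg/L.
Below outfall 2: Q → 184900 L/s, C = (164100·26.61 + 20800·72.80)/184900 = 31.80 mg/L.
Below outfall 3: Q → 206700 L/s, C = (184900·31.80 + 21800·109.0)/206700 = 39.94 mg/L.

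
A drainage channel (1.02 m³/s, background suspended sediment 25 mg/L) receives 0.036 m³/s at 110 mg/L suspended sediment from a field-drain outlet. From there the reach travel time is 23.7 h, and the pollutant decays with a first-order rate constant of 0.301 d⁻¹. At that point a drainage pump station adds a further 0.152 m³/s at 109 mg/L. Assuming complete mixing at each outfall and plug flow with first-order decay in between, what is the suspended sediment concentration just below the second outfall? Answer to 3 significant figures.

Conservation of mass: C = (1.020·25.00 + 0.03600·110.0) / 1.056 = 29.46/1.056 = 27.90 mg/L; combined flow 1.056 m³/s.
Decay over the reach: 27.90·exp(−kt) = 27.90·0.7429 = 20.72 mg/L.
At the second outfall, C = (1.056·20.72 + 0.1520·109.0) / (1.056 + 0.1520) = 31.83 mg/L.

31.8 mg/L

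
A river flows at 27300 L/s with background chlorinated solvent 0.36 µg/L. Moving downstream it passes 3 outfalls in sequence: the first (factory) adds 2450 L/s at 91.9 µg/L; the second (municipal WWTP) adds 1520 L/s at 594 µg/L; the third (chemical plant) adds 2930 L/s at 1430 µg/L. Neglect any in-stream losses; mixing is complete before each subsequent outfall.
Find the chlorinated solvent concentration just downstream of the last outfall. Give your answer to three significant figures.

Below outfall 1: Q → 29750 L/s, C = (27300·0.3600 + 2450·91.90)/29750 = 7.899 µg/L.
Below outfall 2: Q → 31270 L/s, C = (29750·7.899 + 1520·594.0)/31270 = 36.39 µg/L.
Below outfall 3: Q → 34200 L/s, C = (31270·36.39 + 2930·1430)/34200 = 155.8 µg/L.

156 µg/L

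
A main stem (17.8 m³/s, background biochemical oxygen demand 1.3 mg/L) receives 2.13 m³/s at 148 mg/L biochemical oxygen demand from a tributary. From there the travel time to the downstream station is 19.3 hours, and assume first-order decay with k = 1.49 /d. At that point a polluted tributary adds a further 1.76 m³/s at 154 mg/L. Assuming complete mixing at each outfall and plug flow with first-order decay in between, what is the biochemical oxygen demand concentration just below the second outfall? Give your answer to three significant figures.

After mixing, C = (17.80·1.300 + 2.130·148.0) / 19.93 = 338.4/19.93 = 16.98 mg/L; combined flow 19.93 m³/s.
Decay over the reach: 16.98·exp(−kt) = 16.98·0.3017 = 5.123 mg/L.
Second outfall: C = (19.93·5.123 + 1.760·154.0)/21.69 = 17.20 mg/L.

17.2 mg/L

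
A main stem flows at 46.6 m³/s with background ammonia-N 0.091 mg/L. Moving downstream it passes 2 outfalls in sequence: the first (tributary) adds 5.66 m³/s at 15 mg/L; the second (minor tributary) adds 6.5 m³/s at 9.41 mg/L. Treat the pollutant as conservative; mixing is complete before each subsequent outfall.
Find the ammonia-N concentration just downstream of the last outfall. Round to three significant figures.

After outfall 1: Q = 46.60 + 5.660 = 52.26 m³/s; C = (46.60·0.09100 + 5.660·15.00)/52.26 = 1.706 mg/L.
After outfall 2: Q = 52.26 + 6.500 = 58.76 m³/s; C = (52.26·1.706 + 6.500·9.410)/58.76 = 2.558 mg/L.

2.56 mg/L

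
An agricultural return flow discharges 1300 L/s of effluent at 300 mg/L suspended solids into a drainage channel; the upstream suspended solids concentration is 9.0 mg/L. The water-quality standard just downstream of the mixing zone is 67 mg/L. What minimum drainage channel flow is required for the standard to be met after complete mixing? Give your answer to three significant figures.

5220 L/s

Set C_mix = 67: (Q·9.000 + 1300·300.0) / (Q + 1300) = 67
→ Q = 1300·(300.0 − 67)/(67 − 9.000) = 5222 L/s.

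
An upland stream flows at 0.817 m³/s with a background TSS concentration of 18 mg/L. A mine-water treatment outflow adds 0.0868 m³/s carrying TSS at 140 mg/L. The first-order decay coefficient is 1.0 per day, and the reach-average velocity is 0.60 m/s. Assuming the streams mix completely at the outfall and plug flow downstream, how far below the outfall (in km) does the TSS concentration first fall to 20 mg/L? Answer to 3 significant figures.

Mixed concentration C = ΣQC/ΣQ = (0.8170·18.00 + 0.08680·140.0) / 0.9038 = 26.86/0.9038 = 29.72 mg/L.
Set 29.72·exp(−k·t) = 20 → t = ln(29.72/20)/k = 34210 s = 9.503 h.
Distance = v·t = 0.60·34210 = 20530 m = 20.53 km.

20.5 km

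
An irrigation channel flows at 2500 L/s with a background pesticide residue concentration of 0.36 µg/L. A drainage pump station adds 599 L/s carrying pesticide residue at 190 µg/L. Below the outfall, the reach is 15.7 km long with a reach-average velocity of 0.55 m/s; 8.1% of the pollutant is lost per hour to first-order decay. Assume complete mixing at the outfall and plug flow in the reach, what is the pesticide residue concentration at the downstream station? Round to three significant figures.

18.9 µg/L

After mixing, C = (2500·0.3600 + 599.0·190.0) / 3099 = 114700/3099 = 37.02 µg/L.
Travel time t = 15.7·1000 / 0.55 = 28550 s = 7.929 h.
8.1%/h lost → k = −ln(1 − 0.081) = 0.08447 h⁻¹.
Decay over the reach: 37.02·exp(−kt) = 37.02·0.5118 = 18.95 µg/L.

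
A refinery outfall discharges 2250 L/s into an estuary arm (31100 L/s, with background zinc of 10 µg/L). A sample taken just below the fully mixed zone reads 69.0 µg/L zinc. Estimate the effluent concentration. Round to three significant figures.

Mass balance: 31100·10.00 + 2250·Cₑ = 33350·69.00
→ Cₑ = (33350·69.00 − 31100·10.00) / 2250 = 884.5 µg/L.

885 µg/L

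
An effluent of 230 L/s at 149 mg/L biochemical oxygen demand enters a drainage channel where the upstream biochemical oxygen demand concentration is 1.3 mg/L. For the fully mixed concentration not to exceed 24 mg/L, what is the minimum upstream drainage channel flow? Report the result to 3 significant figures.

1270 L/s

Set C_mix = 24: (Q·1.300 + 230.0·149.0) / (Q + 230.0) = 24
→ Q = 230.0·(149.0 − 24)/(24 − 1.300) = 1267 L/s.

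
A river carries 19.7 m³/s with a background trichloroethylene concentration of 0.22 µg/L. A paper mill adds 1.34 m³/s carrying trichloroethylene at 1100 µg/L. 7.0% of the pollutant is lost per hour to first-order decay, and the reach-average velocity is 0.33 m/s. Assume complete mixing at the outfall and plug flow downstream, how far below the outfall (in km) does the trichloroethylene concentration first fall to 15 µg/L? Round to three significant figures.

Mass balance: C = (19.70·0.2200 + 1.340·1100) / 21.04 = 1478/21.04 = 70.26 µg/L.
7.0%/h lost → k = −ln(1 − 0.07) = 0.07257 h⁻¹.
Set 70.26·exp(−k·t) = 15 → t = ln(70.26/15)/k = 76600 s = 21.28 h.
Distance = v·t = 0.33·76600 = 25280 m = 25.28 km.

25.3 km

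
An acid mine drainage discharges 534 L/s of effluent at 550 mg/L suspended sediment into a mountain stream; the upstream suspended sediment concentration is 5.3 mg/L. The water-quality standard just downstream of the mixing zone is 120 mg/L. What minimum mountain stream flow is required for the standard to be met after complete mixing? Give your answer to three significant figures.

2000 L/s

Set C_mix = 120: (Q·5.300 + 534.0·550.0) / (Q + 534.0) = 120
→ Q = 534.0·(550.0 − 120)/(120 − 5.300) = 2002 L/s.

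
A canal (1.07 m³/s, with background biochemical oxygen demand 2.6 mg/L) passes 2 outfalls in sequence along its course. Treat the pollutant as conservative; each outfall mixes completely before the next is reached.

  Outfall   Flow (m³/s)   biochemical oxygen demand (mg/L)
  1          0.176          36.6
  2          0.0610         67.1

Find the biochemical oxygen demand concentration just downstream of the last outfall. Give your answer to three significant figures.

Outfall 1: combined Q = 1.246 m³/s; C = (1.070·2.600 + 0.1760·36.60)/1.246 = 7.403 mg/L.
Outfall 2: combined Q = 1.307 m³/s; C = (1.246·7.403 + 0.06100·67.10)/1.307 = 10.19 mg/L.

10.2 mg/L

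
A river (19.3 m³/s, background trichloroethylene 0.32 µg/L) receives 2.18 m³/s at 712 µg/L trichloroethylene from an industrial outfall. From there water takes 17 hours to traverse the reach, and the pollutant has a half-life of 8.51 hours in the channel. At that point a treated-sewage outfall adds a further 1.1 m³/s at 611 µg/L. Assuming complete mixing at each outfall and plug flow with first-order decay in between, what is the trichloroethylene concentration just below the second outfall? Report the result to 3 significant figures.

Flow-weighted average: C = (19.30·0.3200 + 2.180·712.0) / 21.48 = 1558/21.48 = 72.55 µg/L; combined flow 21.48 m³/s.
Half-life 8.51 h → k = ln 2 / 8.51 = 0.08145 h⁻¹ = 1.955 d⁻¹.
First-order decay: C = 72.55·exp(−k·t) = 72.55·0.2504 = 18.17 µg/L.
Second outfall: C = (21.48·18.17 + 1.100·611.0)/22.58 = 47.05 µg/L.

47.0 µg/L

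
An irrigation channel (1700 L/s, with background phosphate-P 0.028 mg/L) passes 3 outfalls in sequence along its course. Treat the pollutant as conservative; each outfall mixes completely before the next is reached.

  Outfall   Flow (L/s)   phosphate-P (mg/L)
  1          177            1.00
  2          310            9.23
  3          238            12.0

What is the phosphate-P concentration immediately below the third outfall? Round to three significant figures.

2.45 mg/L

After outfall 1: Q = 1700 + 177.0 = 1877 L/s; C = (1700·0.02800 + 177.0·1.000)/1877 = 0.1197 mg/L.
After outfall 2: Q = 1877 + 310.0 = 2187 L/s; C = (1877·0.1197 + 310.0·9.230)/2187 = 1.411 mg/L.
After outfall 3: Q = 2187 + 238.0 = 2425 L/s; C = (2187·1.411 + 238.0·12.00)/2425 = 2.450 mg/L.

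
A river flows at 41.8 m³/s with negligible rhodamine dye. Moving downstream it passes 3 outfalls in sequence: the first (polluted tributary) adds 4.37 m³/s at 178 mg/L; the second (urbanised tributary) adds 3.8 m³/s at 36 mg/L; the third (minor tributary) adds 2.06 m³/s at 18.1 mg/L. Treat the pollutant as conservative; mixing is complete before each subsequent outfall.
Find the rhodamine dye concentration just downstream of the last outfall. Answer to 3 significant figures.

18.3 mg/L

Below outfall 1: Q → 46.17 m³/s, C = (41.80·0 + 4.370·178.0)/46.17 = 16.85 mg/L.
Below outfall 2: Q → 49.97 m³/s, C = (46.17·16.85 + 3.800·36.00)/49.97 = 18.30 mg/L.
Below outfall 3: Q → 52.03 m³/s, C = (49.97·18.30 + 2.060·18.10)/52.03 = 18.30 mg/L.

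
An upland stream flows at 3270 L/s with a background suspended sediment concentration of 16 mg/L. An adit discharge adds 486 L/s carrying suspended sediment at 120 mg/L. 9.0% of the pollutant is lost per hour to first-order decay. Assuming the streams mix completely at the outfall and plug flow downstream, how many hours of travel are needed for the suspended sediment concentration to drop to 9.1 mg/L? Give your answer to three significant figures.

Mass balance: C = (3270·16.00 + 486.0·120.0) / 3756 = 110600/3756 = 29.46 mg/L.
9.0%/h lost → k = −ln(1 − 0.09) = 0.09431 h⁻¹.
29.46·exp(−k·t) = 9.1 → t = ln(29.46/9.1)/k = 44840 s = 12.46 h.

12.5 h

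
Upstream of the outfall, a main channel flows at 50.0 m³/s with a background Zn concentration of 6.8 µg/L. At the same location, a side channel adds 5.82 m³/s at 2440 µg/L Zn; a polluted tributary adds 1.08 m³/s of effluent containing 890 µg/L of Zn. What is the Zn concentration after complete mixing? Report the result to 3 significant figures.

272 µg/L

Conservation of mass: C = (50.00·6.800 + 5.820·2440 + 1.080·890.0) / 56.90 = 15500/56.90 = 272.4 µg/L.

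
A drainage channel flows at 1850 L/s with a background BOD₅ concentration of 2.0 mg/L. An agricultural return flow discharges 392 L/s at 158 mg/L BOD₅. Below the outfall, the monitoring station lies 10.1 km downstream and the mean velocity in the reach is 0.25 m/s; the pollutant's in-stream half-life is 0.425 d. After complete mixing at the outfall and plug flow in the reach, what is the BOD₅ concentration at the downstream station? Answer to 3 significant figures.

13.7 mg/L

Mass balance: C = (1850·2.000 + 392.0·158.0) / 2242 = 65640/2242 = 29.28 mg/L.
Travel time t = 10.1·1000 / 0.25 = 40400 s = 11.22 h.
Half-life 0.425 d → k = ln 2 / 0.425 = 1.631 d⁻¹.
After decay, C = 29.28 × e^(−kt) = 29.28 × 0.4664 = 13.66 mg/L.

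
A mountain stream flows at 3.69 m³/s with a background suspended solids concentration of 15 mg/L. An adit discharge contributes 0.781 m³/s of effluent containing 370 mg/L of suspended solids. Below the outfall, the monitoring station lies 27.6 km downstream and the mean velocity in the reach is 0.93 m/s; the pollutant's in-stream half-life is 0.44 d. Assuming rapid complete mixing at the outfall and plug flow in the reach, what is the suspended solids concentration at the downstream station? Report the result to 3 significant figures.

44.8 mg/L

Conservation of mass: C = (3.690·15.00 + 0.7810·370.0) / 4.471 = 344.3/4.471 = 77.01 mg/L.
Travel time t = 27.6·1000 / 0.93 = 29680 s = 8.244 h.
Half-life 0.44 d → k = ln 2 / 0.44 = 1.575 d⁻¹.
First-order decay: C = 77.01·exp(−k·t) = 77.01·0.5821 = 44.83 mg/L.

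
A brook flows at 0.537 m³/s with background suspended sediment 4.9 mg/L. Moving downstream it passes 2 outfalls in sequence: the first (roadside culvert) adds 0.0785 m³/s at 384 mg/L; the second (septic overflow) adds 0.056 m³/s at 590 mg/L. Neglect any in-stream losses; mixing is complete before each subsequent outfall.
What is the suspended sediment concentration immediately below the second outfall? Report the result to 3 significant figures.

98.0 mg/L

Outfall 1: combined Q = 0.6155 m³/s; C = (0.5370·4.900 + 0.07850·384.0)/0.6155 = 53.25 mg/L.
Outfall 2: combined Q = 0.6715 m³/s; C = (0.6155·53.25 + 0.05600·590.0)/0.6715 = 98.01 mg/L.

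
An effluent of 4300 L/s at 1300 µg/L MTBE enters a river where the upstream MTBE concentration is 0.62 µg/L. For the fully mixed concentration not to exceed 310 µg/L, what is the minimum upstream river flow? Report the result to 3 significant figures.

Set C_mix = 310: (Q·0.6200 + 4300·1300) / (Q + 4300) = 310
→ Q = 4300·(1300 − 310)/(310 − 0.6200) = 13760 L/s.

13800 L/s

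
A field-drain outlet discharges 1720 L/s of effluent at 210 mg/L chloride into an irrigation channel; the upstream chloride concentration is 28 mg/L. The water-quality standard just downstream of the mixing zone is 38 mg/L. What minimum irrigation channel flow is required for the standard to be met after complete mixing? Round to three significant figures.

29600 L/s

Set C_mix = 38: (Q·28.00 + 1720·210.0) / (Q + 1720) = 38
→ Q = 1720·(210.0 − 38)/(38 − 28.00) = 29580 L/s.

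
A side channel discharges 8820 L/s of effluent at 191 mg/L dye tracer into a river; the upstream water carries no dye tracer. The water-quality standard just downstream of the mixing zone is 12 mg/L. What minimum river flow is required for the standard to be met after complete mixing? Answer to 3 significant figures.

Set C_mix = 12: (Q·0 + 8820·191.0) / (Q + 8820) = 12
→ Q = 8820·(191.0 − 12)/(12 − 0) = 131600 L/s.

132000 L/s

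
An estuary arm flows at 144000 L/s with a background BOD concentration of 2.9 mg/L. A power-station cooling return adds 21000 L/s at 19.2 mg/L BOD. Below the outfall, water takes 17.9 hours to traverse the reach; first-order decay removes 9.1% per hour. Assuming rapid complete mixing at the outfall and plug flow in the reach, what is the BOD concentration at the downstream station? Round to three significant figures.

Flow-weighted average: C = (144000·2.900 + 21000·19.20) / 165000 = 820800/165000 = 4.975 mg/L.
9.1%/h lost → k = −ln(1 − 0.091) = 0.09541 h⁻¹.
Applying C = C₀e^(−kt): 4.975 × 0.1813 = 0.9017 mg/L.

0.902 mg/L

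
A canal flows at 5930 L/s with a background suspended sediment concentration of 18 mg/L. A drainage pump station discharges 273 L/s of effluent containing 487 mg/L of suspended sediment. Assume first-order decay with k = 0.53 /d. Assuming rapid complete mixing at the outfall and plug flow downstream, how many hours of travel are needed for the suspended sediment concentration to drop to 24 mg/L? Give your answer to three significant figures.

Flow-weighted average: C = (5930·18.00 + 273.0·487.0) / 6203 = 239700/6203 = 38.64 mg/L.
38.64·exp(−k·t) = 24 → t = ln(38.64/24)/k = 77640 s = 21.57 h.

21.6 h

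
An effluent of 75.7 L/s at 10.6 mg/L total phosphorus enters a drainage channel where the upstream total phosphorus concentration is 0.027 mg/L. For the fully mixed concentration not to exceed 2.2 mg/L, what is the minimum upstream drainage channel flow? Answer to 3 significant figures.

293 L/s

Set C_mix = 2.2: (Q·0.02700 + 75.70·10.60) / (Q + 75.70) = 2.2
→ Q = 75.70·(10.60 − 2.2)/(2.2 − 0.02700) = 292.6 L/s.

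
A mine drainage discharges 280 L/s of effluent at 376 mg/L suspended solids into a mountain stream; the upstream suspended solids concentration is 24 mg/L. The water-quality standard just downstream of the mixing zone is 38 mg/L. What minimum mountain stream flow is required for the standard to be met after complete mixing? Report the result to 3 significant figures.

Set C_mix = 38: (Q·24.00 + 280.0·376.0) / (Q + 280.0) = 38
→ Q = 280.0·(376.0 − 38)/(38 − 24.00) = 6760 L/s.

6760 L/s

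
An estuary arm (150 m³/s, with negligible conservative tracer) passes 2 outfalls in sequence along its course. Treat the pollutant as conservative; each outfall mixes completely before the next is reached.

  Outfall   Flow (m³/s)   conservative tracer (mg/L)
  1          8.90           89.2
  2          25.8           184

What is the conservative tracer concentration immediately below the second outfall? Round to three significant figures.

After outfall 1: Q = 150.0 + 8.900 = 158.9 m³/s; C = (150.0·0 + 8.900·89.20)/158.9 = 4.996 mg/L.
After outfall 2: Q = 158.9 + 25.80 = 184.7 m³/s; C = (158.9·4.996 + 25.80·184.0)/184.7 = 30.00 mg/L.

30.0 mg/L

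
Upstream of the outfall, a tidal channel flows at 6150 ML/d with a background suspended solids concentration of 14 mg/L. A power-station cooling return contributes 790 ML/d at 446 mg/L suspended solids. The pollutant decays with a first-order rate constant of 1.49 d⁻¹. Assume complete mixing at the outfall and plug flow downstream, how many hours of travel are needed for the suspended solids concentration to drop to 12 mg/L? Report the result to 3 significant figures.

Conservation of mass: C = (6150·14.00 + 790.0·446.0) / 6940 = 438400/6940 = 63.18 mg/L.
63.18·exp(−k·t) = 12 → t = ln(63.18/12)/k = 96320 s = 26.75 h.

26.8 h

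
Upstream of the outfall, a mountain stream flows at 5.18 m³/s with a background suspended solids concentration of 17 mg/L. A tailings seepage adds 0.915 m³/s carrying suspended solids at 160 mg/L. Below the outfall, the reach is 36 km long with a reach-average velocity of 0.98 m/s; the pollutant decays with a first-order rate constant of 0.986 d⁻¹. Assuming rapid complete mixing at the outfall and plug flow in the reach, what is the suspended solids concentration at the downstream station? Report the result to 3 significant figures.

25.3 mg/L

Mixed concentration C = ΣQC/ΣQ = (5.180·17.00 + 0.9150·160.0) / 6.095 = 234.5/6.095 = 38.47 mg/L.
Travel time t = 36·1000 / 0.98 = 36730 s = 10.20 h.
Applying C = C₀e^(−kt): 38.47 × 0.6576 = 25.29 mg/L.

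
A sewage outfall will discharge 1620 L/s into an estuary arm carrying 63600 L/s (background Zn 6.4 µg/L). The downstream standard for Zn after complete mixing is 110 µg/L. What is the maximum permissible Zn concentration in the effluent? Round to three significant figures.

4180 µg/L

At the limit, (Qr·Cr + Qe·Cₑ)/(Qr + Qe) = 110:
Cₑ = (65220·110 − 63600·6.400) / 1620 = 4177 µg/L.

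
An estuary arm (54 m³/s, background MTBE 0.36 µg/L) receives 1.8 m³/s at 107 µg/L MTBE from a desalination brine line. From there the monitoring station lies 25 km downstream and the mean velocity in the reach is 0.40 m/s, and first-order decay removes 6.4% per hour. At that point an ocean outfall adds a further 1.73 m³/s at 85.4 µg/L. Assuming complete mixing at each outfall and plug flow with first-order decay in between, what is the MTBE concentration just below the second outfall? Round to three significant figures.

3.74 µg/L

Flow-weighted average: C = (54.00·0.3600 + 1.800·107.0) / 55.80 = 212.0/55.80 = 3.800 µg/L; combined flow 55.80 m³/s.
Travel time t = 25·1000 / 0.40 = 62500 s = 17.36 h.
6.4%/h lost → k = −ln(1 − 0.064) = 0.06614 h⁻¹.
First-order decay: C = 3.800·exp(−k·t) = 3.800·0.3172 = 1.205 µg/L.
Second outfall: C = (55.80·1.205 + 1.730·85.40)/57.53 = 3.737 µg/L.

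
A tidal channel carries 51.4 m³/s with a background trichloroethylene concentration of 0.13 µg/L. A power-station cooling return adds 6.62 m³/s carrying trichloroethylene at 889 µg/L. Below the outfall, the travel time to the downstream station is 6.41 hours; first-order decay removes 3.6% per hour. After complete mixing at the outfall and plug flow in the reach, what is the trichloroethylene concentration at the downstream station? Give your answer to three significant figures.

80.3 µg/L

Conservation of mass: C = (51.40·0.1300 + 6.620·889.0) / 58.02 = 5892/58.02 = 101.5 µg/L.
3.6%/h lost → k = −ln(1 − 0.036) = 0.03666 h⁻¹.
Decay over the reach: 101.5·exp(−kt) = 101.5·0.7906 = 80.28 µg/L.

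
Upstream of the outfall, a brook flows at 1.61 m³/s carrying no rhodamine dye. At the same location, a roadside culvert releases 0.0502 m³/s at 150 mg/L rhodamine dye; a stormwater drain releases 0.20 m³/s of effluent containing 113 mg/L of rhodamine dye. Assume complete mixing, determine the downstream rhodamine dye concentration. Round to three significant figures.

Conservation of mass: C = (1.610·0 + 0.05020·150.0 + 0.2000·113.0) / 1.860 = 30.13/1.860 = 16.20 mg/L.

16.2 mg/L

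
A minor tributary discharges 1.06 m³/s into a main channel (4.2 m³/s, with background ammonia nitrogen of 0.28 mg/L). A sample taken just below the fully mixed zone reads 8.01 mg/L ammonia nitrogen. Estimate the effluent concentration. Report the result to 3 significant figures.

38.6 mg/L

Mass balance: 4.200·0.2800 + 1.060·Cₑ = 5.260·8.010
→ Cₑ = (5.260·8.010 − 4.200·0.2800) / 1.060 = 38.64 mg/L.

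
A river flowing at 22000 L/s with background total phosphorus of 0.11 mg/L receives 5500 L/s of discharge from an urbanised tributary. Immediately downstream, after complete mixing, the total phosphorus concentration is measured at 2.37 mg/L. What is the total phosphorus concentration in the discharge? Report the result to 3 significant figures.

11.4 mg/L

Mass balance: 22000·0.1100 + 5500·Cₑ = 27500·2.370
→ Cₑ = (27500·2.370 − 22000·0.1100) / 5500 = 11.41 mg/L.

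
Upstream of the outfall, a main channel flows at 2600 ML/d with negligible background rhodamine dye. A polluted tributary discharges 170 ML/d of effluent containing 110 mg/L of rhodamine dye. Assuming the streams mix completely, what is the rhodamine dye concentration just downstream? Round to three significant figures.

After mixing, C = (2600·0 + 170.0·110.0) / 2770 = 18700/2770 = 6.751 mg/L.

6.75 mg/L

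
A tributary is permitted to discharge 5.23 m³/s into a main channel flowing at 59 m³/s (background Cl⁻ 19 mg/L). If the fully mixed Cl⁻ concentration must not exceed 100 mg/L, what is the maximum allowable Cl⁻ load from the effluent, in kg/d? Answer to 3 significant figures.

458000 kg/d

Mass balance at the limit: 59.00·19.00 + 5.230·Cₑ = 64.23·100 → Cₑ = 1014 mg/L.
Load = 5.230 m³/s × 1014 g/m³ × 86 400 s/d = 458100 kg/d.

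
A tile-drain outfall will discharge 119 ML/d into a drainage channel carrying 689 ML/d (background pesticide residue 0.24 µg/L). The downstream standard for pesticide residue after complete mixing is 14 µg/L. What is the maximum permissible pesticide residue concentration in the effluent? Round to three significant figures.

93.7 µg/L

At the limit, (Qr·Cr + Qe·Cₑ)/(Qr + Qe) = 14:
Cₑ = (808.0·14 − 689.0·0.2400) / 119.0 = 93.67 µg/L.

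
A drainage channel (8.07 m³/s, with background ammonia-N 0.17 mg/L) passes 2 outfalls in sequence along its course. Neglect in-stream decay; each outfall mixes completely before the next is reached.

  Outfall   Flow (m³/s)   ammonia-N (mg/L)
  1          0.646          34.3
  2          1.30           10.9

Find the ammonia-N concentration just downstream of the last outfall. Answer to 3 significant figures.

Outfall 1: combined Q = 8.716 m³/s; C = (8.070·0.1700 + 0.6460·34.30)/8.716 = 2.700 mg/L.
Outfall 2: combined Q = 10.02 m³/s; C = (8.716·2.700 + 1.300·10.90)/10.02 = 3.764 mg/L.

3.76 mg/L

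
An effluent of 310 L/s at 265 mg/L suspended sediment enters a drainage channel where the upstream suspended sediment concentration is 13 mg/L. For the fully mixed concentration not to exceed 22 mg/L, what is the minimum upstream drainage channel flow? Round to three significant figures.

8370 L/s

Set C_mix = 22: (Q·13.00 + 310.0·265.0) / (Q + 310.0) = 22
→ Q = 310.0·(265.0 − 22)/(22 − 13.00) = 8370 L/s.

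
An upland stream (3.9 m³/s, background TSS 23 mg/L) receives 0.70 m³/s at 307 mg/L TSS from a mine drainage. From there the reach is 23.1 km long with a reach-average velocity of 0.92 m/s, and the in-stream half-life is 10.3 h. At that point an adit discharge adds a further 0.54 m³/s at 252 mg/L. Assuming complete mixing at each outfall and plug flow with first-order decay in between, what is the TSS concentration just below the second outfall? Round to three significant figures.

63.5 mg/L

Flow-weighted average: C = (3.900·23.00 + 0.7000·307.0) / 4.600 = 304.6/4.600 = 66.22 mg/L; combined flow 4.600 m³/s.
Travel time t = 23.1·1000 / 0.92 = 25110 s = 6.975 h.
Half-life 10.3 h → k = ln 2 / 10.3 = 0.06730 h⁻¹ = 1.615 d⁻¹.
Decay over the reach: 66.22·exp(−kt) = 66.22·0.6254 = 41.41 mg/L.
At the second outfall, C = (4.600·41.41 + 0.5400·252.0) / (4.600 + 0.5400) = 63.54 mg/L.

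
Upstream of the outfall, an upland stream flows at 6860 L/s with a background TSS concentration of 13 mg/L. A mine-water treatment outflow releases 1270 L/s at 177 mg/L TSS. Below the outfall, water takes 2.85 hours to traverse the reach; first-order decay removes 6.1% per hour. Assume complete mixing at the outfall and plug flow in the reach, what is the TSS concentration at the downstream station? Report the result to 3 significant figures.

32.3 mg/L

Mass balance: C = (6860·13.00 + 1270·177.0) / 8130 = 314000/8130 = 38.62 mg/L.
6.1%/h lost → k = −ln(1 − 0.061) = 0.06294 h⁻¹.
Decay over the reach: 38.62·exp(−kt) = 38.62·0.8358 = 32.28 mg/L.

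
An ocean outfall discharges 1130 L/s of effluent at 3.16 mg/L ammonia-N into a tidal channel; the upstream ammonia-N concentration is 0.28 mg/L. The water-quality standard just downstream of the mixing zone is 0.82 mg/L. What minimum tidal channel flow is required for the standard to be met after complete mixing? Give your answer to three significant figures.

4900 L/s

Set C_mix = 0.82: (Q·0.2800 + 1130·3.160) / (Q + 1130) = 0.82
→ Q = 1130·(3.160 − 0.82)/(0.82 − 0.2800) = 4897 L/s.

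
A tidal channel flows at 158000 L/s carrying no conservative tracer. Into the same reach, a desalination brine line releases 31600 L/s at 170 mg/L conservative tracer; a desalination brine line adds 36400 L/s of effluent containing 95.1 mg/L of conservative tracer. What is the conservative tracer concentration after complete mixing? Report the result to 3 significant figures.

Mixed concentration C = ΣQC/ΣQ = (158000·0 + 31600·170.0 + 36400·95.10) / 226000 = 8834000/226000 = 39.09 mg/L.

39.1 mg/L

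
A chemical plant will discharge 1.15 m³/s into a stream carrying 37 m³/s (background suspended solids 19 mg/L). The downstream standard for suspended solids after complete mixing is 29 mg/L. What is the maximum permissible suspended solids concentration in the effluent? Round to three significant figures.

351 mg/L

At the limit, (Qr·Cr + Qe·Cₑ)/(Qr + Qe) = 29:
Cₑ = (38.15·29 − 37.00·19.00) / 1.150 = 350.7 mg/L.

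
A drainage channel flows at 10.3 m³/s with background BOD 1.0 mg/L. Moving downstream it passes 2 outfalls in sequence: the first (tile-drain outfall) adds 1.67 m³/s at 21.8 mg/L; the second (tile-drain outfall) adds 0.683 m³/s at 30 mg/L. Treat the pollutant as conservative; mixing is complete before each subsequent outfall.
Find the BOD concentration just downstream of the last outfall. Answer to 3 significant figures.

5.31 mg/L

Outfall 1: combined Q = 11.97 m³/s; C = (10.30·1.000 + 1.670·21.80)/11.97 = 3.902 mg/L.
Outfall 2: combined Q = 12.65 m³/s; C = (11.97·3.902 + 0.6830·30.00)/12.65 = 5.311 mg/L.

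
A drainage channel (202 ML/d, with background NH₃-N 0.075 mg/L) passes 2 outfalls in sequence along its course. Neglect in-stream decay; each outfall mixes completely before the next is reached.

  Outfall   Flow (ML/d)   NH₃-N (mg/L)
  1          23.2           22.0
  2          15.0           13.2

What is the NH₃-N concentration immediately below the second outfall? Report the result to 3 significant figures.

Below outfall 1: Q → 225.2 ML/d, C = (202.0·0.07500 + 23.20·22.00)/225.2 = 2.334 mg/L.
Below outfall 2: Q → 240.2 ML/d, C = (225.2·2.334 + 15.00·13.20)/240.2 = 3.012 mg/L.

3.01 mg/L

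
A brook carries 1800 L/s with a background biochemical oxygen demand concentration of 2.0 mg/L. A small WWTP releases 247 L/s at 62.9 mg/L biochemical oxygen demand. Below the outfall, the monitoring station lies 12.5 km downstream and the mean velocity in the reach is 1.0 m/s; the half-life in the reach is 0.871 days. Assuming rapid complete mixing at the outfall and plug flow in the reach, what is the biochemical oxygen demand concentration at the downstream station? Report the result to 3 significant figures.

Mass balance: C = (1800·2.000 + 247.0·62.90) / 2047 = 19140/2047 = 9.348 mg/L.
Travel time t = 12.5·1000 / 1.0 = 12500 s = 3.472 h.
Half-life 0.871 d → k = ln 2 / 0.871 = 0.7958 d⁻¹.
First-order decay: C = 9.348·exp(−k·t) = 9.348·0.8912 = 8.332 mg/L.

8.33 mg/L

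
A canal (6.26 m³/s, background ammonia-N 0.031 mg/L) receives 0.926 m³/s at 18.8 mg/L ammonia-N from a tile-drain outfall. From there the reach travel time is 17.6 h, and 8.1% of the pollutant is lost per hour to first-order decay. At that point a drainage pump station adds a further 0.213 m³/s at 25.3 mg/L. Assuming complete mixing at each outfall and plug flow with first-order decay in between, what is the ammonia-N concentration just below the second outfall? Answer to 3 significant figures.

1.27 mg/L

Mass balance: C = (6.260·0.03100 + 0.9260·18.80) / 7.186 = 17.60/7.186 = 2.450 mg/L; combined flow 7.186 m³/s.
8.1%/h lost → k = −ln(1 − 0.081) = 0.08447 h⁻¹.
First-order decay: C = 2.450·exp(−k·t) = 2.450·0.2261 = 0.5539 mg/L.
Second outfall: C = (7.186·0.5539 + 0.2130·25.30)/7.399 = 1.266 mg/L.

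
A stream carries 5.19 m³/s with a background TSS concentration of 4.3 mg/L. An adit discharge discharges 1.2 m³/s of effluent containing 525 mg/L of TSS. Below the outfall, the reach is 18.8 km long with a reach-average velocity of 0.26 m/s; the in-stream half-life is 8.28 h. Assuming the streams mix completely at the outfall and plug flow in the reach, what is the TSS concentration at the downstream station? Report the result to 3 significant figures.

Mixed concentration C = ΣQC/ΣQ = (5.190·4.300 + 1.200·525.0) / 6.390 = 652.3/6.390 = 102.1 mg/L.
Travel time t = 18.8·1000 / 0.26 = 72310 s = 20.09 h.
Half-life 8.28 h → k = ln 2 / 8.28 = 0.08371 h⁻¹ = 2.009 d⁻¹.
Applying C = C₀e^(−kt): 102.1 × 0.1861 = 19.00 mg/L.

19.0 mg/L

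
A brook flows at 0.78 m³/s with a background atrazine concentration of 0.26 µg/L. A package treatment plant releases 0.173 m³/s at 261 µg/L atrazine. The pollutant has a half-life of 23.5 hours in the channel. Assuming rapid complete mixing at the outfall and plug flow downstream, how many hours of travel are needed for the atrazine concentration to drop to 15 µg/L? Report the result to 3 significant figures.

Conservation of mass: C = (0.7800·0.2600 + 0.1730·261.0) / 0.9530 = 45.36/0.9530 = 47.59 µg/L.
Half-life 23.5 h → k = ln 2 / 23.5 = 0.02950 h⁻¹ = 0.7079 d⁻¹.
47.59·exp(−k·t) = 15 → t = ln(47.59/15)/k = 140900 s = 39.15 h.

39.1 h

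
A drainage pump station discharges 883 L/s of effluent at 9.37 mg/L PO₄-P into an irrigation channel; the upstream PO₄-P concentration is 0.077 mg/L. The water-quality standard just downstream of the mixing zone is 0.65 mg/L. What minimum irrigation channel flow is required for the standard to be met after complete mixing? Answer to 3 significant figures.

Set C_mix = 0.65: (Q·0.07700 + 883.0·9.370) / (Q + 883.0) = 0.65
→ Q = 883.0·(9.370 − 0.65)/(0.65 − 0.07700) = 13440 L/s.

13400 L/s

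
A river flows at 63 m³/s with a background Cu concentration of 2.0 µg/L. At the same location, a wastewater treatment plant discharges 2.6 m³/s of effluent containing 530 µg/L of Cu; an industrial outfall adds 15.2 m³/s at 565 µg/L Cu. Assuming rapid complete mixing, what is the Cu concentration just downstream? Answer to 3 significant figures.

125 µg/L

After mixing, C = (63.00·2.000 + 2.600·530.0 + 15.20·565.0) / 80.80 = 10090/80.80 = 124.9 µg/L.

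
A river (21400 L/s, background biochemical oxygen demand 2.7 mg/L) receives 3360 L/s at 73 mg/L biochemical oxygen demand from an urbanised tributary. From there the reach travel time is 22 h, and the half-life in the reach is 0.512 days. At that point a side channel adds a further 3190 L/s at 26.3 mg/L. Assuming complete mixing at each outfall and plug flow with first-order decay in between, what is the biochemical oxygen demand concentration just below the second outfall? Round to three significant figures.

6.14 mg/L

Flow-weighted average: C = (21400·2.700 + 3360·73.00) / 24760 = 303100/24760 = 12.24 mg/L; combined flow 24760 L/s.
Half-life 0.512 d → k = ln 2 / 0.512 = 1.354 d⁻¹.
Decay over the reach: 12.24·exp(−kt) = 12.24·0.2891 = 3.539 mg/L.
Second outfall: C = (24760·3.539 + 3190·26.30)/27950 = 6.136 mg/L.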